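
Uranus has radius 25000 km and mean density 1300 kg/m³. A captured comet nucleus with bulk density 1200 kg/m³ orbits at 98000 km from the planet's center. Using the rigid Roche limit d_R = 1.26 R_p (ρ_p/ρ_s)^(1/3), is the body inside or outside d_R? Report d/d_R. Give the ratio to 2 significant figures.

d_R = 1.26 × (25000 km) × (1300/1200)^(1/3) = 32350 km
d/d_R = (98000) / (32350) = 3.0
Since d/d_R > 1, the body is outside the Roche limit.

outside; d/d_R ≈ 3.0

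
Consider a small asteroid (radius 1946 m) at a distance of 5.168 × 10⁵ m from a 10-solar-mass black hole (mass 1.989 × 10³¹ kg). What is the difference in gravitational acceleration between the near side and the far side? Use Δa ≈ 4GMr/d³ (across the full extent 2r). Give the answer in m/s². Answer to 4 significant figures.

Δg = 4GMr/d³
   = 4 × (6.674 × 10⁻¹¹) × (1.989 × 10³¹) × (1946) / (5.168 × 10⁵)³
   = 7.486 × 10⁷ m/s²

7.486 × 10⁷ m/s²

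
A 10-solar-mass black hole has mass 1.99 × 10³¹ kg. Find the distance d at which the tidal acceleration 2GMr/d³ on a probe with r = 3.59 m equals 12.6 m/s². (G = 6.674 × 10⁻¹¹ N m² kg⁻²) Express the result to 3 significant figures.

2GMr/d³ = a_tidal  ⇒  d = (2GMr / a_tidal)^(1/3)
d = (2 × 6.674×10⁻¹¹ × (1.99 × 10³¹) × (3.59) / (12.6))^(1/3)
  = 9.11 × 10⁶ m

9.11 × 10⁶ m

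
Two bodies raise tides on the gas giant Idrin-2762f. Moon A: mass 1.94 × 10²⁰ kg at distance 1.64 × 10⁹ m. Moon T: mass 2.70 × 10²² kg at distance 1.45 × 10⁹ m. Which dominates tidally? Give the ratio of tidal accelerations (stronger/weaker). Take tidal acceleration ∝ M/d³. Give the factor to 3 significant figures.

Moon T, by a factor of ≈ 201

Tidal stretch scales as M/d³; compute that for each body.
Moon A: (1.94 × 10²⁰) / (1.64 × 10⁹)³ = 4.398 × 10⁻⁸
Moon T: (2.70 × 10²²) / (1.45 × 10⁹)³ = 8.856 × 10⁻⁶
Ratio (larger/smaller) = 201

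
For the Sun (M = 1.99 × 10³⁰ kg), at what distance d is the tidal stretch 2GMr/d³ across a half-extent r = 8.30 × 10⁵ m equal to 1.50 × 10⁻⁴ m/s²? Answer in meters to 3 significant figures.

1.14 × 10¹⁰ m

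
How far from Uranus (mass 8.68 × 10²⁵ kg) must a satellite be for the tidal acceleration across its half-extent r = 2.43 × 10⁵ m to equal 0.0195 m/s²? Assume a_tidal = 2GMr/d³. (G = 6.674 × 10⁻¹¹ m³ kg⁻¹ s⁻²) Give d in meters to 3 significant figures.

2GMr/d³ = a_tidal  ⇒  d = (2GMr / a_tidal)^(1/3)
d = (2 × 6.674×10⁻¹¹ × (8.68 × 10²⁵) × (2.43 × 10⁵) / (0.0195))^(1/3)
  = 5.25 × 10⁷ m

5.25 × 10⁷ m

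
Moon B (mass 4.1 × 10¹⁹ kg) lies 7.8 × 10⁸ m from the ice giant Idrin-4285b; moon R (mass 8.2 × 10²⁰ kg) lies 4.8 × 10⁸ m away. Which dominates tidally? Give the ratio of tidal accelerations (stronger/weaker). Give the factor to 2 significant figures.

Moon R, by a factor of ≈ 86

Compare M/d³ for the two perturbers:
Moon B: (4.1 × 10¹⁹) / (7.8 × 10⁸)³ = 8.640 × 10⁻⁸
Moon R: (8.2 × 10²⁰) / (4.8 × 10⁸)³ = 7.415 × 10⁻⁶
Ratio (larger/smaller) = 86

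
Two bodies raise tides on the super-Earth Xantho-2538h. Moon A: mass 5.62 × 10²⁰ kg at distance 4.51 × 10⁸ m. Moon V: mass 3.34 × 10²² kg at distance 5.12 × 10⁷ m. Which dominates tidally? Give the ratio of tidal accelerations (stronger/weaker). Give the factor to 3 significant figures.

Moon V, by a factor of ≈ 40600

The tide-raising term goes as M/d³ (the gradient of a 1/d² field).
Moon A: (5.62 × 10²⁰) / (4.51 × 10⁸)³ = 6.126 × 10⁻⁶
Moon V: (3.34 × 10²²) / (5.12 × 10⁷)³ = 2.488 × 10⁻¹
Ratio (larger/smaller) = 40600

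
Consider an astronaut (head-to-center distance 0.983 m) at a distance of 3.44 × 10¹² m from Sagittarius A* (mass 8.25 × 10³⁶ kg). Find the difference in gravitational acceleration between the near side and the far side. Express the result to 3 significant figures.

5.32 × 10⁻¹¹ m/s²

The field gradient is 2GM/d³; across the full diameter 2r the difference is 4GMr/d³.
Δg = 4GMr/d³
   = 4 × (6.674 × 10⁻¹¹) × (8.25 × 10³⁶) × (0.983) / (3.44 × 10¹²)³
   = 5.32 × 10⁻¹¹ m/s²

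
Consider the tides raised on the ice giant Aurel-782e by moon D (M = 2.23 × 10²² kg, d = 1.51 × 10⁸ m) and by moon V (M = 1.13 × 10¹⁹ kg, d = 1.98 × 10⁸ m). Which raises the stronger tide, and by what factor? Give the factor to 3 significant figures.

Moon D, by a factor of ≈ 4450

Tidal acceleration ∝ M/d³, so compare M/d³ for each.
Moon D: (2.23 × 10²²) / (1.51 × 10⁸)³ = 6.477 × 10⁻³
Moon V: (1.13 × 10¹⁹) / (1.98 × 10⁸)³ = 1.456 × 10⁻⁶
Ratio (larger/smaller) = 4450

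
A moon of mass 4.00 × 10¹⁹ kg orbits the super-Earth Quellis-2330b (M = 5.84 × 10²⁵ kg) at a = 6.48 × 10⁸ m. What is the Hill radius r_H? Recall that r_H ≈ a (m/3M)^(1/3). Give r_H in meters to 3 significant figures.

r_H ≈ a (m/3M)^(1/3)
    = (6.48 × 10⁸) × (4.00 × 10¹⁹ / (3 × 5.84 × 10²⁵))^(1/3)
    = 3.96 × 10⁶ m

3.96 × 10⁶ m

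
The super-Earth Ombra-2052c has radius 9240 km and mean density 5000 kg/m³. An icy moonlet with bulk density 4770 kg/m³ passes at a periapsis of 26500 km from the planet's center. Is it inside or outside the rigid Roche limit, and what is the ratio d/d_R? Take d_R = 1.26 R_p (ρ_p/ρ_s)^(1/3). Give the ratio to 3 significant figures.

outside; d/d_R ≈ 2.24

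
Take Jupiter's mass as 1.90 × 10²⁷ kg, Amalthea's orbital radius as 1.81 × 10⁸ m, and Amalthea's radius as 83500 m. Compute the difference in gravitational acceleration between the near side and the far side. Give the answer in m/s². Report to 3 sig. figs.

Δa = 4GMr/d³
   = 4 × (6.674 × 10⁻¹¹) × (1.90 × 10²⁷) × (83500) / (1.81 × 10⁸)³
   = 7.14 × 10⁻³ m/s²

7.14 × 10⁻³ m/s²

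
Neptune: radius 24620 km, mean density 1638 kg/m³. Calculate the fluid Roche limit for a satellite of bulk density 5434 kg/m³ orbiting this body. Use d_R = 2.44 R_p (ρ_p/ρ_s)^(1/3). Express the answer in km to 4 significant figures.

d_R = 2.44 × 24620 km × (1638/5434)^(1/3)
    = 40280 km

40280 km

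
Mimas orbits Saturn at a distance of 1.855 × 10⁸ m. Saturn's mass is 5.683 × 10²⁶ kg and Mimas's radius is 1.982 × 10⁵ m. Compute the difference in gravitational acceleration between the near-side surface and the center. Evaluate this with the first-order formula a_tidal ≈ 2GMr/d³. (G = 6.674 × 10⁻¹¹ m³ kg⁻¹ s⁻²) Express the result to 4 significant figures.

2.355 × 10⁻³ m/s²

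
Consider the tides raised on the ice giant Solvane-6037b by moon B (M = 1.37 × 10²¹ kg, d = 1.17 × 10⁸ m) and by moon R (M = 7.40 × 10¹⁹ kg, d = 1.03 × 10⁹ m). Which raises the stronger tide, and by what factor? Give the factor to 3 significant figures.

Moon B, by a factor of ≈ 12600

Tidal acceleration ∝ M/d³, so compare M/d³ for each.
Moon B: (1.37 × 10²¹) / (1.17 × 10⁸)³ = 8.554 × 10⁻⁴
Moon R: (7.40 × 10¹⁹) / (1.03 × 10⁹)³ = 6.772 × 10⁻⁸
Ratio (larger/smaller) = 12600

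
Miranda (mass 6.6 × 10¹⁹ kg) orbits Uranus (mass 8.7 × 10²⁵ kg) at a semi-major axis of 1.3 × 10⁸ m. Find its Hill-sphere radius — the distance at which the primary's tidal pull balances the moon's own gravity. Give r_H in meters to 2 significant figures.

8.2 × 10⁵ m

r_H ≈ a (m/3M)^(1/3)
    = (1.3 × 10⁸) × (6.6 × 10¹⁹ / (3 × 8.7 × 10²⁵))^(1/3)
    = 8.2 × 10⁵ m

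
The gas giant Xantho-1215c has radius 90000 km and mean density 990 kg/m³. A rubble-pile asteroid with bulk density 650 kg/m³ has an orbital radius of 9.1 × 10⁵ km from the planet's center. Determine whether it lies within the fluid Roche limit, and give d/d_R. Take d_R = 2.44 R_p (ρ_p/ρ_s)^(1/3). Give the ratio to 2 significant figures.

d_R = 2.44 × (90000 km) × (990/650)^(1/3) = 2.527 × 10⁵ km
d/d_R = (9.1 × 10⁵) / (2.527 × 10⁵) = 3.6
Since d/d_R > 1, the body is outside the Roche limit.

outside; d/d_R ≈ 3.6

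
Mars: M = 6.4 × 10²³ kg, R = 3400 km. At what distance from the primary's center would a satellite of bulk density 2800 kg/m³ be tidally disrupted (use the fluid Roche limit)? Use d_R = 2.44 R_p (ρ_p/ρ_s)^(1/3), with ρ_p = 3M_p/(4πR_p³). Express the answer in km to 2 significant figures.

9300 km

ρ_p = 3M_p/(4πR_p³) = 3 × (6.4 × 10²³) / (4π × (3.4 × 10⁶ m)³) = 3900 kg/m³
d_R = 2.44 × 3400 km × (3900/2800)^(1/3)
    = 9300 km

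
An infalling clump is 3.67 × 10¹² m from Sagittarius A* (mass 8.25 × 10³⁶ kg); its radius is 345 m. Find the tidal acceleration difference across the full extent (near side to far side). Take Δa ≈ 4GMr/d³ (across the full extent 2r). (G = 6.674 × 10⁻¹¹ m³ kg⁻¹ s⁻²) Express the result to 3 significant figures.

1.54 × 10⁻⁸ m/s²

Δg = 4GMr/d³
   = 4 × (6.674 × 10⁻¹¹) × (8.25 × 10³⁶) × (345) / (3.67 × 10¹²)³
   = 1.54 × 10⁻⁸ m/s²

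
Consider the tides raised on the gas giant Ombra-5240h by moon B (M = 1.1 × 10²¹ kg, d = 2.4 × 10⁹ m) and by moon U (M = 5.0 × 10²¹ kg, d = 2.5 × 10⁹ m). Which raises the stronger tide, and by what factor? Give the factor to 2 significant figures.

Tidal stretch scales as M/d³; compute that for each body.
Moon B: (1.1 × 10²¹) / (2.4 × 10⁹)³ = 7.957 × 10⁻⁸
Moon U: (5.0 × 10²¹) / (2.5 × 10⁹)³ = 3.200 × 10⁻⁷
Ratio (larger/smaller) = 4.0

Moon U, by a factor of ≈ 4.0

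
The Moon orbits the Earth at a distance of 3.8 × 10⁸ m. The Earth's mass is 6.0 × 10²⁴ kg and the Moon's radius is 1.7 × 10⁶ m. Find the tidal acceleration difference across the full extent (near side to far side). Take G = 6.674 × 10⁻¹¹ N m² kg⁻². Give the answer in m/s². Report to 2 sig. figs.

5.0 × 10⁻⁵ m/s²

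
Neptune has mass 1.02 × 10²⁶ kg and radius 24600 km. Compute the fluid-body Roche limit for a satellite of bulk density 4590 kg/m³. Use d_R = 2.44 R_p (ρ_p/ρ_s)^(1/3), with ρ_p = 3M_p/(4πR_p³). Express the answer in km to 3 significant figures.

42600 km

ρ_p = 3M_p/(4πR_p³) = 3 × (1.02 × 10²⁶) / (4π × (2.46 × 10⁷ m)³) = 1640 kg/m³
d_R = 2.44 × 24600 km × (1640/4590)^(1/3)
    = 42600 km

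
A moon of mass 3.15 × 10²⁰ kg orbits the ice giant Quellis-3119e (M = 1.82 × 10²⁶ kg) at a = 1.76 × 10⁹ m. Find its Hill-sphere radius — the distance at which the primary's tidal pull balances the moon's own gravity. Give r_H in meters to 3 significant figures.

1.47 × 10⁷ m

r_H ≈ a (m/3M)^(1/3)
    = (1.76 × 10⁹) × (3.15 × 10²⁰ / (3 × 1.82 × 10²⁶))^(1/3)
    = 1.47 × 10⁷ m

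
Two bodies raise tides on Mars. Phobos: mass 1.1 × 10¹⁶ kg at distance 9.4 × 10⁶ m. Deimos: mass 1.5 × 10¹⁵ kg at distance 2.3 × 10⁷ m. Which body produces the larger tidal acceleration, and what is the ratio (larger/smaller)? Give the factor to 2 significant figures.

Phobos, by a factor of ≈ 110

The tide-raising term goes as M/d³ (the gradient of a 1/d² field).
Phobos: (1.1 × 10¹⁶) / (9.4 × 10⁶)³ = 1.324 × 10⁻⁵
Deimos: (1.5 × 10¹⁵) / (2.3 × 10⁷)³ = 1.233 × 10⁻⁷
Ratio (larger/smaller) = 110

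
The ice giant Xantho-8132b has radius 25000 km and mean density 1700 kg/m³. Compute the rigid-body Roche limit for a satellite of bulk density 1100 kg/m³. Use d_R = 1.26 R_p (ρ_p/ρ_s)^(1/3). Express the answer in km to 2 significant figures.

d_R = 1.26 × 25000 km × (1700/1100)^(1/3)
    = 36000 km

36000 km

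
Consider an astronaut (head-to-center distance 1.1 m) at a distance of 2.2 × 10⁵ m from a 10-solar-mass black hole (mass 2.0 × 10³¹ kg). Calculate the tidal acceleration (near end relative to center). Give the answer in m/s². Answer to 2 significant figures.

Differencing GM/(d−r)² and GM/d² to first order in r/d gives 2GMr/d³.
Δg = 2GMr/d³
   = 2 × (6.674 × 10⁻¹¹) × (2.0 × 10³¹) × (1.1) / (2.2 × 10⁵)³
   = 2.8 × 10⁵ m/s²

2.8 × 10⁵ m/s²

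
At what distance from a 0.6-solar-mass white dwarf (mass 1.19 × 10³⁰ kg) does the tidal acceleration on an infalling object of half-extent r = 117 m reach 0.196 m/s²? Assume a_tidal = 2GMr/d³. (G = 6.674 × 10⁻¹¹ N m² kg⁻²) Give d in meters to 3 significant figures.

4.56 × 10⁷ m

2GMr/d³ = a_tidal  ⇒  d = (2GMr / a_tidal)^(1/3)
d = (2 × 6.674×10⁻¹¹ × (1.19 × 10³⁰) × (117) / (0.196))^(1/3)
  = 4.56 × 10⁷ m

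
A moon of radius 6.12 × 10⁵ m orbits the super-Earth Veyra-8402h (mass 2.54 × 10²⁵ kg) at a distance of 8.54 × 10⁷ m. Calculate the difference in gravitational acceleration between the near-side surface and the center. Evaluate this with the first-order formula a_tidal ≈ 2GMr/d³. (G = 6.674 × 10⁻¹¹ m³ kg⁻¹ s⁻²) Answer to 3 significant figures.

3.33 × 10⁻³ m/s²

Δg = 2GMr/d³
   = 2 × (6.674 × 10⁻¹¹) × (2.54 × 10²⁵) × (6.12 × 10⁵) / (8.54 × 10⁷)³
   = 3.33 × 10⁻³ m/s²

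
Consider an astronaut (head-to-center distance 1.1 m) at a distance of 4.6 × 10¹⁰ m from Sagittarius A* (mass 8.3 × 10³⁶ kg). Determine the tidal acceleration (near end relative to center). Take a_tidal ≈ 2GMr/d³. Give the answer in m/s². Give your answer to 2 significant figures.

1.3 × 10⁻⁵ m/s²

Since r ≪ d, expand the inverse-square field across one radius to get the leading 2GMr/d³ term.
Δg = 2GMr/d³
   = 2 × (6.674 × 10⁻¹¹) × (8.3 × 10³⁶) × (1.1) / (4.6 × 10¹⁰)³
   = 1.3 × 10⁻⁵ m/s²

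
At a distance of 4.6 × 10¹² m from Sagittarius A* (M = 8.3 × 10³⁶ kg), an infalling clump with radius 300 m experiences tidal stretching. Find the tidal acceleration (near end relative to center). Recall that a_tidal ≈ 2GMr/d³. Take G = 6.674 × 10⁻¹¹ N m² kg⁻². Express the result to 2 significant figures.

Δa = 2GMr/d³
   = 2 × (6.674 × 10⁻¹¹) × (8.3 × 10³⁶) × (300) / (4.6 × 10¹²)³
   = 3.4 × 10⁻⁹ m/s²

3.4 × 10⁻⁹ m/s²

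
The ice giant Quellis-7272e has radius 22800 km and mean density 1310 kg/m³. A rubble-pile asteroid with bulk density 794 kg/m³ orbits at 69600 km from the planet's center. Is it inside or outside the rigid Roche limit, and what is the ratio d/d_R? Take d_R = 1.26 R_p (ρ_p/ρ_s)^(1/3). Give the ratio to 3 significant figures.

d_R = 1.26 × (22800 km) × (1310/794)^(1/3) = 33950 km
d/d_R = (69600) / (33950) = 2.05
Since d/d_R > 1, the body is outside the Roche limit.

outside; d/d_R ≈ 2.05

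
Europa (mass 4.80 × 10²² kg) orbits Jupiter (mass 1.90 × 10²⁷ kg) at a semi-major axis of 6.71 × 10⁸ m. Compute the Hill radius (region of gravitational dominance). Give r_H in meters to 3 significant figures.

r_H ≈ a (m/3M)^(1/3)
    = (6.71 × 10⁸) × (4.80 × 10²² / (3 × 1.90 × 10²⁷))^(1/3)
    = 1.37 × 10⁷ m

1.37 × 10⁷ m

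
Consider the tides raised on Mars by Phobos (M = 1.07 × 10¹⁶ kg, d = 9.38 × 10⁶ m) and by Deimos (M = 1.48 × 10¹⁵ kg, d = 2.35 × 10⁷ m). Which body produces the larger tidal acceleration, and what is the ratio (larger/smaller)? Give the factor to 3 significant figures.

Tidal stretch scales as M/d³; compute that for each body.
Phobos: (1.07 × 10¹⁶) / (9.38 × 10⁶)³ = 1.297 × 10⁻⁵
Deimos: (1.48 × 10¹⁵) / (2.35 × 10⁷)³ = 1.140 × 10⁻⁷
Ratio (larger/smaller) = 114

Phobos, by a factor of ≈ 114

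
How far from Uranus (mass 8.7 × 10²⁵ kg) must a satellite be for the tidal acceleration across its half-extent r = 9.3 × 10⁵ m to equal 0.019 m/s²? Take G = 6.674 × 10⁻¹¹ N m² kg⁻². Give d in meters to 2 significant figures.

8.3 × 10⁷ m

2GMr/d³ = a_tidal  ⇒  d = (2GMr / a_tidal)^(1/3)
d = (2 × 6.674×10⁻¹¹ × (8.7 × 10²⁵) × (9.3 × 10⁵) / (0.019))^(1/3)
  = 8.3 × 10⁷ m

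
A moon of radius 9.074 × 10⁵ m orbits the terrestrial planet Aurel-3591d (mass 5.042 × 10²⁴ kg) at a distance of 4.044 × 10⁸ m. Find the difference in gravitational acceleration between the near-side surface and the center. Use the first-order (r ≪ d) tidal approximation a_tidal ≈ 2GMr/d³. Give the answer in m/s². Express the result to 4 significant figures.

9.234 × 10⁻⁶ m/s²

Since r ≪ d, expand the inverse-square field across one radius to get the leading 2GMr/d³ term.
Δa = 2GMr/d³
   = 2 × (6.674 × 10⁻¹¹) × (5.042 × 10²⁴) × (9.074 × 10⁵) / (4.044 × 10⁸)³
   = 9.234 × 10⁻⁶ m/s²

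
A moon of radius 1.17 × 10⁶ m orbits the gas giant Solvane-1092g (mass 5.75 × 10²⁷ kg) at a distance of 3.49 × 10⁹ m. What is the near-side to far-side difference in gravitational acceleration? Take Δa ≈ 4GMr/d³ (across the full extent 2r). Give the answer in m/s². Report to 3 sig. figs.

4.22 × 10⁻⁵ m/s²

Δg = 4GMr/d³
   = 4 × (6.674 × 10⁻¹¹) × (5.75 × 10²⁷) × (1.17 × 10⁶) / (3.49 × 10⁹)³
   = 4.22 × 10⁻⁵ m/s²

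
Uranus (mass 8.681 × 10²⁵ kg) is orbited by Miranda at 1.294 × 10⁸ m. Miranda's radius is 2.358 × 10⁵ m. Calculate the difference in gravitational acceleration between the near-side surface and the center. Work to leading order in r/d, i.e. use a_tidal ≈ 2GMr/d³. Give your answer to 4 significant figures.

1.261 × 10⁻³ m/s²

Δg = 2GMr/d³
   = 2 × (6.674 × 10⁻¹¹) × (8.681 × 10²⁵) × (2.358 × 10⁵) / (1.294 × 10⁸)³
   = 1.261 × 10⁻³ m/s²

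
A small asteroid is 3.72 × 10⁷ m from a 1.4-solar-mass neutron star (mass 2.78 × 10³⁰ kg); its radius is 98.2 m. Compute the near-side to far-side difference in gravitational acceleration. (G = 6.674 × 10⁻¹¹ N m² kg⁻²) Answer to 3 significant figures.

1.42 m/s²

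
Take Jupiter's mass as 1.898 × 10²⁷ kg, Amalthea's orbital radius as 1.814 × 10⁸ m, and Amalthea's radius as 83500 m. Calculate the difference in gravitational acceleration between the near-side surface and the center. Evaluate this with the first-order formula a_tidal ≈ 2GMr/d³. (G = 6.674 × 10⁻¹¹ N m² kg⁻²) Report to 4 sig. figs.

The tidal stretch is the gradient of GM/d² times the body's extent r, hence the 1/d³ dependence.
Δg = 2GMr/d³
   = 2 × (6.674 × 10⁻¹¹) × (1.898 × 10²⁷) × (83500) / (1.814 × 10⁸)³
   = 3.544 × 10⁻³ m/s²

3.544 × 10⁻³ m/s²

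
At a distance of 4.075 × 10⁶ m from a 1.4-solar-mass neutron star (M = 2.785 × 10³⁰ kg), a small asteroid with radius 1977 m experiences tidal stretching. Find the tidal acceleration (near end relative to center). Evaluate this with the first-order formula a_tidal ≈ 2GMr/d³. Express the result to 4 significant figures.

Differencing GM/(d−r)² and GM/d² to first order in r/d gives 2GMr/d³.
Δg = 2GMr/d³
   = 2 × (6.674 × 10⁻¹¹) × (2.785 × 10³⁰) × (1977) / (4.075 × 10⁶)³
   = 1.086 × 10⁴ m/s²

1.086 × 10⁴ m/s²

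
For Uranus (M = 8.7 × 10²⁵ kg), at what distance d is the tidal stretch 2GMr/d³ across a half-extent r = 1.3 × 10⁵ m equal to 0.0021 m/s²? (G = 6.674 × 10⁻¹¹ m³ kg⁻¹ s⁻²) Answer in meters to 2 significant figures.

2GMr/d³ = a_tidal  ⇒  d = (2GMr / a_tidal)^(1/3)
d = (2 × 6.674×10⁻¹¹ × (8.7 × 10²⁵) × (1.3 × 10⁵) / (0.0021))^(1/3)
  = 9.0 × 10⁷ m

9.0 × 10⁷ m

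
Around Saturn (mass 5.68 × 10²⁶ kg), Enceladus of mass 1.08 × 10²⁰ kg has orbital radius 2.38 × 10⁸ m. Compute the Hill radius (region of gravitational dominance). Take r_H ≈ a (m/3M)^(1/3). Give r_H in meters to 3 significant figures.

9.49 × 10⁵ m

r_H ≈ a (m/3M)^(1/3)
    = (2.38 × 10⁸) × (1.08 × 10²⁰ / (3 × 5.68 × 10²⁶))^(1/3)
    = 9.49 × 10⁵ m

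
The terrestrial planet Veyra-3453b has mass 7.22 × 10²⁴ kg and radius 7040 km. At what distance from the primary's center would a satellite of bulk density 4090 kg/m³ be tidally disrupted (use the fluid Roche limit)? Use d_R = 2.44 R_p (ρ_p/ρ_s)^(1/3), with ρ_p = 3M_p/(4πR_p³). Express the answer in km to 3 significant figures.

18300 km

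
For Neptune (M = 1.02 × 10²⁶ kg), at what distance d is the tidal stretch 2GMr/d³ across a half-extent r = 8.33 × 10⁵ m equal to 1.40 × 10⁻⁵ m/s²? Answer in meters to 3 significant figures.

9.32 × 10⁸ m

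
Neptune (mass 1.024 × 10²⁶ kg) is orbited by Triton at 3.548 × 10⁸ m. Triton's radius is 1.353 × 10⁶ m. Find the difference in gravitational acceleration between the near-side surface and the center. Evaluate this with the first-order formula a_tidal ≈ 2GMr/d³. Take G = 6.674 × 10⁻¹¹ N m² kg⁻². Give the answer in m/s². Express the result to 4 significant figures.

4.141 × 10⁻⁴ m/s²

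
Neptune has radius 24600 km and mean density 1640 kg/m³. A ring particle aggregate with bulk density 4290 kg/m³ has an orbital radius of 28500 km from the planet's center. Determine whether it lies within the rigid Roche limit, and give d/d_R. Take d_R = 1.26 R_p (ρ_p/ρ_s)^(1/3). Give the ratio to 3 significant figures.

d_R = 1.26 × (24600 km) × (1640/4290)^(1/3) = 22500 km
d/d_R = (28500) / (22500) = 1.27
Since d/d_R > 1, the body is outside the Roche limit.

outside; d/d_R ≈ 1.27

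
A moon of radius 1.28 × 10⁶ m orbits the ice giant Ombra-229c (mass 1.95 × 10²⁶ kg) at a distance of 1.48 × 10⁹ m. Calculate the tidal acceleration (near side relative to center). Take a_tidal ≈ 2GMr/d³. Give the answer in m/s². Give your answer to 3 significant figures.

Δa = 2GMr/d³
   = 2 × (6.674 × 10⁻¹¹) × (1.95 × 10²⁶) × (1.28 × 10⁶) / (1.48 × 10⁹)³
   = 1.03 × 10⁻⁵ m/s²

1.03 × 10⁻⁵ m/s²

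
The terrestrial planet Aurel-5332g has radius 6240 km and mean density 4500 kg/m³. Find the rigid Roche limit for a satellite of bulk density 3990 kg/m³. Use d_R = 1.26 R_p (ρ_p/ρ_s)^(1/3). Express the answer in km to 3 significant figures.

d_R = 1.26 × 6240 km × (4500/3990)^(1/3)
    = 8180 km

8180 km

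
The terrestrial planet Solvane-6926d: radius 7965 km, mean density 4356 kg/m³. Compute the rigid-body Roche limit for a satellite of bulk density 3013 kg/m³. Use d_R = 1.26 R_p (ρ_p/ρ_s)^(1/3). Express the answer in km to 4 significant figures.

11350 km

d_R = 1.26 × 7965 km × (4356/3013)^(1/3)
    = 11350 km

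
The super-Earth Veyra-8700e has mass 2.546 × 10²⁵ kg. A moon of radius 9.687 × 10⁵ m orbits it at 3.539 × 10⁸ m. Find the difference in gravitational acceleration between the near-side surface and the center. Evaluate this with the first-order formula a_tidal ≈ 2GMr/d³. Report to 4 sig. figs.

7.427 × 10⁻⁵ m/s²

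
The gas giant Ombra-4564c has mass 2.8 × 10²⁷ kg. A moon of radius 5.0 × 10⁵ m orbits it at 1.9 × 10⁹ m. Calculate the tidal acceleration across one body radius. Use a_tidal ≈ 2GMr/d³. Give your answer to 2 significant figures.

Δa = 2GMr/d³
   = 2 × (6.674 × 10⁻¹¹) × (2.8 × 10²⁷) × (5.0 × 10⁵) / (1.9 × 10⁹)³
   = 2.7 × 10⁻⁵ m/s²

2.7 × 10⁻⁵ m/s²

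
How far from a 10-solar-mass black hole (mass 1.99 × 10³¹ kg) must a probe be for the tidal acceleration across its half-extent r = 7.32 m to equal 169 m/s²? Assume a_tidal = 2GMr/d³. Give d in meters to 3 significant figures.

2GMr/d³ = a_tidal  ⇒  d = (2GMr / a_tidal)^(1/3)
d = (2 × 6.674×10⁻¹¹ × (1.99 × 10³¹) × (7.32) / (169))^(1/3)
  = 4.86 × 10⁶ m

4.86 × 10⁶ m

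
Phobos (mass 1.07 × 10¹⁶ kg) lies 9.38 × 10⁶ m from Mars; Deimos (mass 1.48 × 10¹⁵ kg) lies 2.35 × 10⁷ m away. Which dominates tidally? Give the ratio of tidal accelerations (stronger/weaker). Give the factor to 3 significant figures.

Phobos, by a factor of ≈ 114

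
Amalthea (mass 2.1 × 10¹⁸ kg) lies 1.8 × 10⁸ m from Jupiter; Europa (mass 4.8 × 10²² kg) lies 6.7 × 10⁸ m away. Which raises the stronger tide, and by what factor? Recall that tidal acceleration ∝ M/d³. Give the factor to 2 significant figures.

Europa, by a factor of ≈ 440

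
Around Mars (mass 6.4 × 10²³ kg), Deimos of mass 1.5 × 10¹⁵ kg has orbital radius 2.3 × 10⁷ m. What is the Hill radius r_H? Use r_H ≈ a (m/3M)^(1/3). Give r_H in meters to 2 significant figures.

2.1 × 10⁴ m

r_H ≈ a (m/3M)^(1/3)
    = (2.3 × 10⁷) × (1.5 × 10¹⁵ / (3 × 6.4 × 10²³))^(1/3)
    = 2.1 × 10⁴ m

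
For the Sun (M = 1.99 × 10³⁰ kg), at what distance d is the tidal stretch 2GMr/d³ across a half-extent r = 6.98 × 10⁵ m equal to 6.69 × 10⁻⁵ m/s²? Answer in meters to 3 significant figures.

2GMr/d³ = a_tidal  ⇒  d = (2GMr / a_tidal)^(1/3)
d = (2 × 6.674×10⁻¹¹ × (1.99 × 10³⁰) × (6.98 × 10⁵) / (6.69 × 10⁻⁵))^(1/3)
  = 1.40 × 10¹⁰ m

1.40 × 10¹⁰ m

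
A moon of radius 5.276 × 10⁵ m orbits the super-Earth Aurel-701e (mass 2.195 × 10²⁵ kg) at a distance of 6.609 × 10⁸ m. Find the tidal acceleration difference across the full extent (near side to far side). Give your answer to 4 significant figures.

1.071 × 10⁻⁵ m/s²

Near-to-far spans 2r, so the tidal difference is twice the near-to-center value: 4GMr/d³.
Δa = 4GMr/d³
   = 4 × (6.674 × 10⁻¹¹) × (2.195 × 10²⁵) × (5.276 × 10⁵) / (6.609 × 10⁸)³
   = 1.071 × 10⁻⁵ m/s²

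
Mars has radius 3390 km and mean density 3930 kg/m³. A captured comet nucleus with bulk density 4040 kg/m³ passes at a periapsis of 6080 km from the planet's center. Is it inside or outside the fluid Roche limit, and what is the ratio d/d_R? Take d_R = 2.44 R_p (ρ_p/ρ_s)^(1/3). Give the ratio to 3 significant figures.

inside; d/d_R ≈ 0.742

d_R = 2.44 × (3390 km) × (3930/4040)^(1/3) = 8196 km
d/d_R = (6080) / (8196) = 0.742
Since d/d_R < 1, the body is inside the Roche limit.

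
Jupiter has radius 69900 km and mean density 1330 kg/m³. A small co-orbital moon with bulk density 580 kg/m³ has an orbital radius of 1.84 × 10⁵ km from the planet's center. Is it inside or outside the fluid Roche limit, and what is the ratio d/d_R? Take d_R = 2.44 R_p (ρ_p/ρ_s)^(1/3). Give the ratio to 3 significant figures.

d_R = 2.44 × (69900 km) × (1330/580)^(1/3) = 2.249 × 10⁵ km
d/d_R = (1.84 × 10⁵) / (2.249 × 10⁵) = 0.818
Since d/d_R < 1, the body is inside the Roche limit.

inside; d/d_R ≈ 0.818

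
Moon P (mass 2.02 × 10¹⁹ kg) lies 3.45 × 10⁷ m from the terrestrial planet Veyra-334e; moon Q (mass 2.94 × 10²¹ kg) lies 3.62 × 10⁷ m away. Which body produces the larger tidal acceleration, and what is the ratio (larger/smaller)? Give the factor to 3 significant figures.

Moon Q, by a factor of ≈ 126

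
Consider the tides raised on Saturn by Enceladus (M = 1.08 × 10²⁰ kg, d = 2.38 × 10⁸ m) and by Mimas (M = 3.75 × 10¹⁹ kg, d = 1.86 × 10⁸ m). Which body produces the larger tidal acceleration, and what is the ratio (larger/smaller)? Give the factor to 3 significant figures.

Tidal stretch scales as M/d³; compute that for each body.
Enceladus: (1.08 × 10²⁰) / (2.38 × 10⁸)³ = 8.011 × 10⁻⁶
Mimas: (3.75 × 10¹⁹) / (1.86 × 10⁸)³ = 5.828 × 10⁻⁶
Ratio (larger/smaller) = 1.37

Enceladus, by a factor of ≈ 1.37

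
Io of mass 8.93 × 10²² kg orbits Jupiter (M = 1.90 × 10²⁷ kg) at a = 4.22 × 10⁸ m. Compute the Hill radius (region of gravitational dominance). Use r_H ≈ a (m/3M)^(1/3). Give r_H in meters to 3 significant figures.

1.06 × 10⁷ m

r_H ≈ a (m/3M)^(1/3)
    = (4.22 × 10⁸) × (8.93 × 10²² / (3 × 1.90 × 10²⁷))^(1/3)
    = 1.06 × 10⁷ m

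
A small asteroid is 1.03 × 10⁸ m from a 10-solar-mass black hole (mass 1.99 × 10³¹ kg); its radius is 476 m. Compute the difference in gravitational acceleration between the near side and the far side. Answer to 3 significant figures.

2.31 m/s²

a_tidal = 4GMr/d³
        = 4 × (6.674 × 10⁻¹¹) × (1.99 × 10³¹) × (476) / (1.03 × 10⁸)³
        = 2.31 m/s²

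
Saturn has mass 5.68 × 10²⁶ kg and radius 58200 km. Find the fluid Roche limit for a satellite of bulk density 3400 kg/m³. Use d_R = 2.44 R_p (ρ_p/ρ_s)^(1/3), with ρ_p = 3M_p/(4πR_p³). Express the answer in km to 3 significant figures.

83400 km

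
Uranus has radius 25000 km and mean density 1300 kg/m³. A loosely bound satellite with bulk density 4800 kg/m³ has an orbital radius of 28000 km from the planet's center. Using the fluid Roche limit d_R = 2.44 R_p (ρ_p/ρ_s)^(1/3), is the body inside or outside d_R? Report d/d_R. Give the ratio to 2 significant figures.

inside; d/d_R ≈ 0.71

d_R = 2.44 × (25000 km) × (1300/4800)^(1/3) = 39470 km
d/d_R = (28000) / (39470) = 0.71
Since d/d_R < 1, the body is inside the Roche limit.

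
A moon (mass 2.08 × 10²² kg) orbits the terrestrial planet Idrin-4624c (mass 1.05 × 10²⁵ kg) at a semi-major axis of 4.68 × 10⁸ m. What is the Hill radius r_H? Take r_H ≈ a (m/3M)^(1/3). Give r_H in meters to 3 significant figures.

r_H ≈ a (m/3M)^(1/3)
    = (4.68 × 10⁸) × (2.08 × 10²² / (3 × 1.05 × 10²⁵))^(1/3)
    = 4.08 × 10⁷ m

4.08 × 10⁷ m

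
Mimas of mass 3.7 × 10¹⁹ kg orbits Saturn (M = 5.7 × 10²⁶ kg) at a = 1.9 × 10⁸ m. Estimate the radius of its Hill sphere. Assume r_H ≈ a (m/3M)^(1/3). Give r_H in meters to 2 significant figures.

5.3 × 10⁵ m

r_H ≈ a (m/3M)^(1/3)
    = (1.9 × 10⁸) × (3.7 × 10¹⁹ / (3 × 5.7 × 10²⁶))^(1/3)
    = 5.3 × 10⁵ m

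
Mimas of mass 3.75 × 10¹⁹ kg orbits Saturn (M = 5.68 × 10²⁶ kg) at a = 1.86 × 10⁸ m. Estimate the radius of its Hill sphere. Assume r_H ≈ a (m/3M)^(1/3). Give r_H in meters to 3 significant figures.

5.21 × 10⁵ m

r_H ≈ a (m/3M)^(1/3)
    = (1.86 × 10⁸) × (3.75 × 10¹⁹ / (3 × 5.68 × 10²⁶))^(1/3)
    = 5.21 × 10⁵ m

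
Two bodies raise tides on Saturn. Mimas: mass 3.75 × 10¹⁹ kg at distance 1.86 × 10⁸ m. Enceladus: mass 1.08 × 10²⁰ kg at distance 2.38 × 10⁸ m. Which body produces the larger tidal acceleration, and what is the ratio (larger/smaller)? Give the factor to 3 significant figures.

Enceladus, by a factor of ≈ 1.37

Compare M/d³ for the two perturbers:
Mimas: (3.75 × 10¹⁹) / (1.86 × 10⁸)³ = 5.828 × 10⁻⁶
Enceladus: (1.08 × 10²⁰) / (2.38 × 10⁸)³ = 8.011 × 10⁻⁶
Ratio (larger/smaller) = 1.37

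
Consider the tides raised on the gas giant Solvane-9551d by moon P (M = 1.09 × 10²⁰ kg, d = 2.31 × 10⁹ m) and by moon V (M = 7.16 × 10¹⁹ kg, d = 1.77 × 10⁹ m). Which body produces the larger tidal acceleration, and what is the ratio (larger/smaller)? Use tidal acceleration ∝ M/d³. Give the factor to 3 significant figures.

Moon V, by a factor of ≈ 1.46

Tidal acceleration ∝ M/d³, so compare M/d³ for each.
Moon P: (1.09 × 10²⁰) / (2.31 × 10⁹)³ = 8.843 × 10⁻⁹
Moon V: (7.16 × 10¹⁹) / (1.77 × 10⁹)³ = 1.291 × 10⁻⁸
Ratio (larger/smaller) = 1.46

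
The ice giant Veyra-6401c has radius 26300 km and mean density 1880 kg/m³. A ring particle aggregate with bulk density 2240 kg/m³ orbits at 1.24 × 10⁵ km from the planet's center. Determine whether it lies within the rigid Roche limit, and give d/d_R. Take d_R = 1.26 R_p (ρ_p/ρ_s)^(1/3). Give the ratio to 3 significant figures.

outside; d/d_R ≈ 3.97

d_R = 1.26 × (26300 km) × (1880/2240)^(1/3) = 31260 km
d/d_R = (1.24 × 10⁵) / (31260) = 3.97
Since d/d_R > 1, the body is outside the Roche limit.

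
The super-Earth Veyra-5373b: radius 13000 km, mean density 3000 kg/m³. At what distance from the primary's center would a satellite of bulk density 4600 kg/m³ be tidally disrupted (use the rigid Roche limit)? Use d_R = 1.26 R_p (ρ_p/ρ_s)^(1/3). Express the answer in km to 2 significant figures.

d_R = 1.26 × 13000 km × (3000/4600)^(1/3)
    = 14000 km

14000 km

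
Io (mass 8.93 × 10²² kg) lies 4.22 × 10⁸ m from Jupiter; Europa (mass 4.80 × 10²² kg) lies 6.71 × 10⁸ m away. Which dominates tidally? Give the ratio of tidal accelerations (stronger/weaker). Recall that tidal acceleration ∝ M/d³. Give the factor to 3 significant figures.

Tidal acceleration ∝ M/d³, so compare M/d³ for each.
Io: (8.93 × 10²²) / (4.22 × 10⁸)³ = 1.188 × 10⁻³
Europa: (4.80 × 10²²) / (6.71 × 10⁸)³ = 1.589 × 10⁻⁴
Ratio (larger/smaller) = 7.48

Io, by a factor of ≈ 7.48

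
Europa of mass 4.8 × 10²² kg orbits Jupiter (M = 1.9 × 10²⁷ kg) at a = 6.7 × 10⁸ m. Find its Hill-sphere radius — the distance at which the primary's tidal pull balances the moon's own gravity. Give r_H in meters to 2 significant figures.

r_H ≈ a (m/3M)^(1/3)
    = (6.7 × 10⁸) × (4.8 × 10²² / (3 × 1.9 × 10²⁷))^(1/3)
    = 1.4 × 10⁷ m

1.4 × 10⁷ m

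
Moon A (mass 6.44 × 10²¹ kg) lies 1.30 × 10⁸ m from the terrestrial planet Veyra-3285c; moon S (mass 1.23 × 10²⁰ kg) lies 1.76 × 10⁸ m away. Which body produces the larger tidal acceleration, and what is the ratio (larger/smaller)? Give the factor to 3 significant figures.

Moon A, by a factor of ≈ 130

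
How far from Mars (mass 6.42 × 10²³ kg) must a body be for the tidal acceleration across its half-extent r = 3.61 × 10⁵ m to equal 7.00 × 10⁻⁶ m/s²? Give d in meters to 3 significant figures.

1.64 × 10⁸ m

2GMr/d³ = a_tidal  ⇒  d = (2GMr / a_tidal)^(1/3)
d = (2 × 6.674×10⁻¹¹ × (6.42 × 10²³) × (3.61 × 10⁵) / (7.00 × 10⁻⁶))^(1/3)
  = 1.64 × 10⁸ m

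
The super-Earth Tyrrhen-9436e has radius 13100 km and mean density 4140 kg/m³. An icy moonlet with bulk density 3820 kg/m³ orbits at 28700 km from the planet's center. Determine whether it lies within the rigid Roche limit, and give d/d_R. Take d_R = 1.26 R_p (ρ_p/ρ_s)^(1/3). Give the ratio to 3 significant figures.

outside; d/d_R ≈ 1.69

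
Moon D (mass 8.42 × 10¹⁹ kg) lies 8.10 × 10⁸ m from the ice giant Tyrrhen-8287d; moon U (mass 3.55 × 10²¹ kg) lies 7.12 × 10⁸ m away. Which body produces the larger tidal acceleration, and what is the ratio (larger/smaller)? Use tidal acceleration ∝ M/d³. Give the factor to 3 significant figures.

Compare M/d³ for the two perturbers:
Moon D: (8.42 × 10¹⁹) / (8.10 × 10⁸)³ = 1.584 × 10⁻⁷
Moon U: (3.55 × 10²¹) / (7.12 × 10⁸)³ = 9.835 × 10⁻⁶
Ratio (larger/smaller) = 62.1

Moon U, by a factor of ≈ 62.1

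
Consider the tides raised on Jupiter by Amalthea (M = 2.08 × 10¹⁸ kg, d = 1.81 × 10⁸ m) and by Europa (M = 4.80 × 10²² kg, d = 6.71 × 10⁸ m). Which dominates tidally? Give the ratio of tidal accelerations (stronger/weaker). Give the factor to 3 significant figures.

Europa, by a factor of ≈ 453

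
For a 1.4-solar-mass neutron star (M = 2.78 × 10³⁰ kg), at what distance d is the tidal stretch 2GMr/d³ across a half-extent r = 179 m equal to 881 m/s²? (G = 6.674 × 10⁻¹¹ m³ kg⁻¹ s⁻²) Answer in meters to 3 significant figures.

2GMr/d³ = a_tidal  ⇒  d = (2GMr / a_tidal)^(1/3)
d = (2 × 6.674×10⁻¹¹ × (2.78 × 10³⁰) × (179) / (881))^(1/3)
  = 4.22 × 10⁶ m

4.22 × 10⁶ m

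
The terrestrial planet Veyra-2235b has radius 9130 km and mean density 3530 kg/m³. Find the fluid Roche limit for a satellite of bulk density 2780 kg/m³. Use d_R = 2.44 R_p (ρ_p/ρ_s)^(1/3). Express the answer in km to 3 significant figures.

d_R = 2.44 × 9130 km × (3530/2780)^(1/3)
    = 24100 km

24100 km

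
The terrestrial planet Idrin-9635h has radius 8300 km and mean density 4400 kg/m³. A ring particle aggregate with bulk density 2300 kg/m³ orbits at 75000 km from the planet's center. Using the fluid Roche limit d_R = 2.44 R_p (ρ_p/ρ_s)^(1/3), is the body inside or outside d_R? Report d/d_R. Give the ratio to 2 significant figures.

d_R = 2.44 × (8300 km) × (4400/2300)^(1/3) = 25140 km
d/d_R = (75000) / (25140) = 3.0
Since d/d_R > 1, the body is outside the Roche limit.

outside; d/d_R ≈ 3.0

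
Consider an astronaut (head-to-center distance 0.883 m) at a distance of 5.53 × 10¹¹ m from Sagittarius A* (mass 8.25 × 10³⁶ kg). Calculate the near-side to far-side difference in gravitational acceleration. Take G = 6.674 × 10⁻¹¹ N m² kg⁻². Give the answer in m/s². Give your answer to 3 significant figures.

Differencing GM/(d−r)² and GM/(d+r)² to first order in r/d gives 4GMr/d³.
Δg = 4GMr/d³
   = 4 × (6.674 × 10⁻¹¹) × (8.25 × 10³⁶) × (0.883) / (5.53 × 10¹¹)³
   = 1.15 × 10⁻⁸ m/s²

1.15 × 10⁻⁸ m/s²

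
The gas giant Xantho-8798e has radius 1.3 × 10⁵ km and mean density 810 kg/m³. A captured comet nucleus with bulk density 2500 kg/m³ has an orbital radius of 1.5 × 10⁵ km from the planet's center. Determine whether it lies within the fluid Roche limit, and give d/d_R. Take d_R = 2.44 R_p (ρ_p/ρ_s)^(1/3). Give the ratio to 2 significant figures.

d_R = 2.44 × (1.3 × 10⁵ km) × (810/2500)^(1/3) = 2.179 × 10⁵ km
d/d_R = (1.5 × 10⁵) / (2.179 × 10⁵) = 0.69
Since d/d_R < 1, the body is inside the Roche limit.

inside; d/d_R ≈ 0.69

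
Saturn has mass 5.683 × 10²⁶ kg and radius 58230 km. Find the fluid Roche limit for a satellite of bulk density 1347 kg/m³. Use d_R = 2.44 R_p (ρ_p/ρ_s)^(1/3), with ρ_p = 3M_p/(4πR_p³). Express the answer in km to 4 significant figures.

ρ_p = 3M_p/(4πR_p³) = 3 × (5.683 × 10²⁶) / (4π × (5.823 × 10⁷ m)³) = 687.1 kg/m³
d_R = 2.44 × 58230 km × (687.1/1347)^(1/3)
    = 1.135 × 10⁵ km

1.135 × 10⁵ km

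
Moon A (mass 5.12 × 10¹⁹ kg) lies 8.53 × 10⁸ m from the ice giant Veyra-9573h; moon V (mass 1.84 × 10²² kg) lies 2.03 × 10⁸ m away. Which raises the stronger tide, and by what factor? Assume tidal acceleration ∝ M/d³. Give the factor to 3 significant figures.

Moon V, by a factor of ≈ 26700

Compare M/d³ for the two perturbers:
Moon A: (5.12 × 10¹⁹) / (8.53 × 10⁸)³ = 8.249 × 10⁻⁸
Moon V: (1.84 × 10²²) / (2.03 × 10⁸)³ = 2.200 × 10⁻³
Ratio (larger/smaller) = 26700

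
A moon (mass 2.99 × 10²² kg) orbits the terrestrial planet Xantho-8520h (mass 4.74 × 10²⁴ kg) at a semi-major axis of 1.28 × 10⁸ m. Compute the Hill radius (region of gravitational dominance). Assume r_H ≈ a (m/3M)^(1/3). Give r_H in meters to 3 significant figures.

1.64 × 10⁷ m

r_H ≈ a (m/3M)^(1/3)
    = (1.28 × 10⁸) × (2.99 × 10²² / (3 × 4.74 × 10²⁴))^(1/3)
    = 1.64 × 10⁷ m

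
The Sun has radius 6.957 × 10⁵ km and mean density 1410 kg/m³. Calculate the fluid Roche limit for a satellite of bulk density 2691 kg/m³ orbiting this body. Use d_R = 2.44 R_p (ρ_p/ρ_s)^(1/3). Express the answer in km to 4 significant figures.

1.369 × 10⁶ km

d_R = 2.44 × 6.957 × 10⁵ km × (1410/2691)^(1/3)
    = 1.369 × 10⁶ km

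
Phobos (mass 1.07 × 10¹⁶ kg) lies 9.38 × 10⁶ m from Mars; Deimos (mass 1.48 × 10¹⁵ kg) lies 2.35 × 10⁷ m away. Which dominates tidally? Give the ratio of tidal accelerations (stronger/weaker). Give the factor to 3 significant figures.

Phobos, by a factor of ≈ 114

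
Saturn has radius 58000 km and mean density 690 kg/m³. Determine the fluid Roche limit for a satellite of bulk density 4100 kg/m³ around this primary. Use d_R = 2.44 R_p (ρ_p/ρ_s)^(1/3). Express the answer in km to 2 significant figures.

d_R = 2.44 × 58000 km × (690/4100)^(1/3)
    = 78000 km

78000 km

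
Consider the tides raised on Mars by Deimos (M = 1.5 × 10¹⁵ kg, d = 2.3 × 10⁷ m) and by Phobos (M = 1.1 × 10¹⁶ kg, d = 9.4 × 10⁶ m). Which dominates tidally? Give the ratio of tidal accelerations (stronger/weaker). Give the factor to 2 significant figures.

Phobos, by a factor of ≈ 110

Tidal stretch scales as M/d³; compute that for each body.
Deimos: (1.5 × 10¹⁵) / (2.3 × 10⁷)³ = 1.233 × 10⁻⁷
Phobos: (1.1 × 10¹⁶) / (9.4 × 10⁶)³ = 1.324 × 10⁻⁵
Ratio (larger/smaller) = 110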